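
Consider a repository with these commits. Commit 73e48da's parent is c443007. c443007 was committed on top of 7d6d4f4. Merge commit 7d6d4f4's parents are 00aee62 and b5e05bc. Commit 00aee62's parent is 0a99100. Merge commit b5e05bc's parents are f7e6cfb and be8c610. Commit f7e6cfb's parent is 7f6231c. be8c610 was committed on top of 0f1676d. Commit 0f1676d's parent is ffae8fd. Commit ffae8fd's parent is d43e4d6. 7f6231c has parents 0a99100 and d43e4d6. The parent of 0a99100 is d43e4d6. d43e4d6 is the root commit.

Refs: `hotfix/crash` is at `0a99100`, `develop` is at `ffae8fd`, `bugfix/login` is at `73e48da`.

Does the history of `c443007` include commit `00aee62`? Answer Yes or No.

Ancestors of c443007 (commits reachable by following parents): {00aee62, 0a99100, 0f1676d, 7d6d4f4, 7f6231c, b5e05bc, be8c610, c443007, d43e4d6, f7e6cfb, ffae8fd}.
00aee62 is in that set, so it is an ancestor of c443007.

Yes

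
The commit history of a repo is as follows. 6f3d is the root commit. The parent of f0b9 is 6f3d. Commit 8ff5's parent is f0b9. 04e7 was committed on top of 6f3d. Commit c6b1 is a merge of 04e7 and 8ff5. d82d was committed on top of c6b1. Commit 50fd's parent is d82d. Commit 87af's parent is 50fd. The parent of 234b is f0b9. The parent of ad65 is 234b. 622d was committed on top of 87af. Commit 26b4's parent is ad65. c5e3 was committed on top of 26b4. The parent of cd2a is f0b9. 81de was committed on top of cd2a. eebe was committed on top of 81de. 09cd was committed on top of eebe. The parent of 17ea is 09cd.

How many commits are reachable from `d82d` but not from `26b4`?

Reachable from d82d: {04e7, 6f3d, 8ff5, c6b1, d82d, f0b9}.
Reachable from 26b4: {234b, 26b4, 6f3d, ad65, f0b9}.
In d82d's history but not 26b4's: {04e7, 8ff5, c6b1, d82d} — 4 commits.

4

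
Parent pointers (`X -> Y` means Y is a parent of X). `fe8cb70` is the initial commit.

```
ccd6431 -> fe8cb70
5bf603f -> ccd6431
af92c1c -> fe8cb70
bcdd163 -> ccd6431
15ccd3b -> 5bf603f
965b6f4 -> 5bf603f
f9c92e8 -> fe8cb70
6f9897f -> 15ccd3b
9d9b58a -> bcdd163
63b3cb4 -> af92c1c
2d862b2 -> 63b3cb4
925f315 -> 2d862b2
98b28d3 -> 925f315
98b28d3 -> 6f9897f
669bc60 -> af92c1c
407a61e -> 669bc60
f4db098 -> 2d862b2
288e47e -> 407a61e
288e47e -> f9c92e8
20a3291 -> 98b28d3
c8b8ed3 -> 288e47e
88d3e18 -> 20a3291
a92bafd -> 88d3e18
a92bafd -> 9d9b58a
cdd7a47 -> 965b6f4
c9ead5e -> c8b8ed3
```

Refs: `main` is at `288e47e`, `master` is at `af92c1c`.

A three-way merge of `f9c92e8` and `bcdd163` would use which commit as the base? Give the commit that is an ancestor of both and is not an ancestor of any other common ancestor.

Ancestors of f9c92e8: {f9c92e8, fe8cb70}.
Ancestors of bcdd163: {bcdd163, ccd6431, fe8cb70}.
Common ancestors: {fe8cb70}.
The only common ancestor is fe8cb70, so it is the merge base.

fe8cb70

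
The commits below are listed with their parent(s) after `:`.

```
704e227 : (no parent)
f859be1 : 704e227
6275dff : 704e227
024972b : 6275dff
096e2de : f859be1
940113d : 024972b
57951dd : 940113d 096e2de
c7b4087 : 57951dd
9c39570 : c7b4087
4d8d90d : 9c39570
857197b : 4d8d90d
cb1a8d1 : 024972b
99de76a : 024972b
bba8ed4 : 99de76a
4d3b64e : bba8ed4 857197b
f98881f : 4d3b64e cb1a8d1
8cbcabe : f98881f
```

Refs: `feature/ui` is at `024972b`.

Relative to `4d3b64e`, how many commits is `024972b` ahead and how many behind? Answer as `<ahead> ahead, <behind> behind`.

0 ahead, 11 behind

Reachable from 024972b: {024972b, 6275dff, 704e227}.
Reachable from 4d3b64e: {024972b, 096e2de, 4d3b64e, 4d8d90d, 57951dd, 6275dff, 704e227, 857197b, 940113d, 99de76a, 9c39570, bba8ed4, c7b4087, f859be1}.
Only in 024972b's history (ahead): {} — 0.
Only in 4d3b64e's history (behind): {096e2de, 4d3b64e, 4d8d90d, 57951dd, 857197b, 940113d, 99de76a, 9c39570, bba8ed4, c7b4087, f859be1} — 11.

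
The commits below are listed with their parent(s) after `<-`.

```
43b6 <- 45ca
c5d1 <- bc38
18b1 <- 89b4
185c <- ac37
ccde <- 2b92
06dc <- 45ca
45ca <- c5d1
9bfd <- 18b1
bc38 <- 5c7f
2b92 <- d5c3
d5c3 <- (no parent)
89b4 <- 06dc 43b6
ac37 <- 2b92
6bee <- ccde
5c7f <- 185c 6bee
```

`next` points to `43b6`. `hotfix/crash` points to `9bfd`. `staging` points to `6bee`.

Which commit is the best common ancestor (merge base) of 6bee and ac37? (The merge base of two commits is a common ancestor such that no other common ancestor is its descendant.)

Ancestors of 6bee: {2b92, 6bee, ccde, d5c3}.
Ancestors of ac37: {2b92, ac37, d5c3}.
Common ancestors: {2b92, d5c3}.
Among these, 2b92 is not an ancestor of any other common ancestor — it is the merge base.

2b92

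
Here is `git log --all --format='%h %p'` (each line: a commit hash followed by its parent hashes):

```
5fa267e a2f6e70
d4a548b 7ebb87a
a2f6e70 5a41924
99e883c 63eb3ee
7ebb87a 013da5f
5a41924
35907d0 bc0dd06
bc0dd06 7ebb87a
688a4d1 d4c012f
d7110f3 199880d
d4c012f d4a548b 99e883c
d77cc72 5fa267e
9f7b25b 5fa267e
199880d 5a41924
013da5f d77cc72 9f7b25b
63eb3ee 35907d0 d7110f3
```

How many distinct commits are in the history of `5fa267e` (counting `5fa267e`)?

Walking parent pointers from 5fa267e: reachable set = {5a41924, 5fa267e, a2f6e70}.
That is 3 commits.

3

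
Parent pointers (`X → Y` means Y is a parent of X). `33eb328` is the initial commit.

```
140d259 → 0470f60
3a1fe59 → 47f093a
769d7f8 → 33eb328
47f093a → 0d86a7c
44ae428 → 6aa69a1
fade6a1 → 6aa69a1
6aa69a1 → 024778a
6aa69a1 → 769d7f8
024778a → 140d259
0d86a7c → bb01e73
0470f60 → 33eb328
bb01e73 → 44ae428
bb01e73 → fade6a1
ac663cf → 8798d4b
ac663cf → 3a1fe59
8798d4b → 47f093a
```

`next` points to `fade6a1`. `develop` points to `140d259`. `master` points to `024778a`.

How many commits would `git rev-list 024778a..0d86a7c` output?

6

Reachable from 0d86a7c: {024778a, 0470f60, 0d86a7c, 140d259, 33eb328, 44ae428, 6aa69a1, 769d7f8, bb01e73, fade6a1}.
Reachable from 024778a: {024778a, 0470f60, 140d259, 33eb328}.
In 0d86a7c's history but not 024778a's: {0d86a7c, 44ae428, 6aa69a1, 769d7f8, bb01e73, fade6a1} — 6 commits.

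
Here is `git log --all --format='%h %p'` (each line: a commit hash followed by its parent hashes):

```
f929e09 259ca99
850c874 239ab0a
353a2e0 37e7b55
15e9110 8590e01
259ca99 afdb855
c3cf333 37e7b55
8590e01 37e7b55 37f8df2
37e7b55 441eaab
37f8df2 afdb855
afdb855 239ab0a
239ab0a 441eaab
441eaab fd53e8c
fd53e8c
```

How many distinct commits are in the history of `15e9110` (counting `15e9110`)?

Walking parent pointers from 15e9110: reachable set = {15e9110, 239ab0a, 37e7b55, 37f8df2, 441eaab, 8590e01, afdb855, fd53e8c}.
That is 8 commits.

8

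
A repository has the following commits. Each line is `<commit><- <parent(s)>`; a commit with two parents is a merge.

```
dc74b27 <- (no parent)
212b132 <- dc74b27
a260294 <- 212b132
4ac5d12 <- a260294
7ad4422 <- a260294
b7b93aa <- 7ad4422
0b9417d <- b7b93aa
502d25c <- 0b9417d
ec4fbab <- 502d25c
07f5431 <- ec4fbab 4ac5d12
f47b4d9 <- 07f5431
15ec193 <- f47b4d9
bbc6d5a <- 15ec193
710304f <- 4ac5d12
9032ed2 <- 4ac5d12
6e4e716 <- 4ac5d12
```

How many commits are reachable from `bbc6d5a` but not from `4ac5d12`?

Reachable from bbc6d5a: {07f5431, 0b9417d, 15ec193, 212b132, 4ac5d12, 502d25c, 7ad4422, a260294, b7b93aa, bbc6d5a, dc74b27, ec4fbab, f47b4d9}.
Reachable from 4ac5d12: {212b132, 4ac5d12, a260294, dc74b27}.
In bbc6d5a's history but not 4ac5d12's: {07f5431, 0b9417d, 15ec193, 502d25c, 7ad4422, b7b93aa, bbc6d5a, ec4fbab, f47b4d9} — 9 commits.

9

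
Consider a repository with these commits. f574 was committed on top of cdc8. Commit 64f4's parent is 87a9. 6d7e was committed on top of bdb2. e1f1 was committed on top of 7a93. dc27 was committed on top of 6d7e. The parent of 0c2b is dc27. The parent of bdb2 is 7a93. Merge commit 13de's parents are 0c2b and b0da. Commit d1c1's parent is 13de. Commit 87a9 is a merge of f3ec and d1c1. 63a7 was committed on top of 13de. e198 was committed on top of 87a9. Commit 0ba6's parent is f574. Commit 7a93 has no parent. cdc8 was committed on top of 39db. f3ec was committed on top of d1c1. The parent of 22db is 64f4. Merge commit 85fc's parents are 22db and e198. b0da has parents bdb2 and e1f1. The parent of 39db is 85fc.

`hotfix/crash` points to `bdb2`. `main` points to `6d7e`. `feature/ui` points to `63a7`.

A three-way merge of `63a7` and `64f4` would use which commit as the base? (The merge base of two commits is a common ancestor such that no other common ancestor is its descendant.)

Ancestors of 63a7: {0c2b, 13de, 63a7, 6d7e, 7a93, b0da, bdb2, dc27, e1f1}.
Ancestors of 64f4: {0c2b, 13de, 64f4, 6d7e, 7a93, 87a9, b0da, bdb2, d1c1, dc27, e1f1, f3ec}.
Common ancestors: {0c2b, 13de, 6d7e, 7a93, b0da, bdb2, dc27, e1f1}.
Among these, 13de is not an ancestor of any other common ancestor — it is the merge base.

13de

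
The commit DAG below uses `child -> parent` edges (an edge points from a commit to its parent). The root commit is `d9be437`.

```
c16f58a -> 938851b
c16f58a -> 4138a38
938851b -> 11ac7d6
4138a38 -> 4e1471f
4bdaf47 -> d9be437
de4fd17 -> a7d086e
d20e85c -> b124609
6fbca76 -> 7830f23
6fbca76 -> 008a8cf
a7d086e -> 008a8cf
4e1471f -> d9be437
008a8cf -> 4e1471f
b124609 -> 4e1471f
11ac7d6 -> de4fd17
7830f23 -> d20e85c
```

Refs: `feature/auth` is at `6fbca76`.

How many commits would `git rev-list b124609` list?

3

Walking parent pointers from b124609: reachable set = {4e1471f, b124609, d9be437}.
That is 3 commits.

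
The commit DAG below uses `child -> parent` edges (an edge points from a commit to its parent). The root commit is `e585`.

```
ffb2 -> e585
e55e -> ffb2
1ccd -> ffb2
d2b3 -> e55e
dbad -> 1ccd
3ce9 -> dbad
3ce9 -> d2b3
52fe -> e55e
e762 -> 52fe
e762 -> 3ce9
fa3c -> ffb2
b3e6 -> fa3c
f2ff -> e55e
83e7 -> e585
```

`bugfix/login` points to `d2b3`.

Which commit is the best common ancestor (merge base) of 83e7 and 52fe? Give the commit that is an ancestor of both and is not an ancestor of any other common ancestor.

e585

Ancestors of 83e7: {83e7, e585}.
Ancestors of 52fe: {52fe, e55e, e585, ffb2}.
Common ancestors: {e585}.
The only common ancestor is e585, so it is the merge base.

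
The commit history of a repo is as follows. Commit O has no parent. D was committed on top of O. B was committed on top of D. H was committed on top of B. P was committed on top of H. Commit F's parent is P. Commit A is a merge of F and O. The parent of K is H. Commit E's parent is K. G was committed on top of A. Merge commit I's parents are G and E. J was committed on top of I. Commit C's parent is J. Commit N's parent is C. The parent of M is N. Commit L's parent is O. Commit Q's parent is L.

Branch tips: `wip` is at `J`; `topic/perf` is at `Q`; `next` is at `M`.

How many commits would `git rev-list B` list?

3

Walking parent pointers from B: reachable set = {B, D, O}.
That is 3 commits.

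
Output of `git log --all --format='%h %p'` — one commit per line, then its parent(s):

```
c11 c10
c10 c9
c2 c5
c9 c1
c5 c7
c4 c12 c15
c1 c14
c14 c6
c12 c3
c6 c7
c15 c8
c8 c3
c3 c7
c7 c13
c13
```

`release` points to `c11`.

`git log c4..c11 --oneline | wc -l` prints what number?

6

Reachable from c11: {c1, c10, c11, c13, c14, c6, c7, c9}.
Reachable from c4: {c12, c13, c15, c3, c4, c7, c8}.
In c11's history but not c4's: {c1, c10, c11, c14, c6, c9} — 6 commits.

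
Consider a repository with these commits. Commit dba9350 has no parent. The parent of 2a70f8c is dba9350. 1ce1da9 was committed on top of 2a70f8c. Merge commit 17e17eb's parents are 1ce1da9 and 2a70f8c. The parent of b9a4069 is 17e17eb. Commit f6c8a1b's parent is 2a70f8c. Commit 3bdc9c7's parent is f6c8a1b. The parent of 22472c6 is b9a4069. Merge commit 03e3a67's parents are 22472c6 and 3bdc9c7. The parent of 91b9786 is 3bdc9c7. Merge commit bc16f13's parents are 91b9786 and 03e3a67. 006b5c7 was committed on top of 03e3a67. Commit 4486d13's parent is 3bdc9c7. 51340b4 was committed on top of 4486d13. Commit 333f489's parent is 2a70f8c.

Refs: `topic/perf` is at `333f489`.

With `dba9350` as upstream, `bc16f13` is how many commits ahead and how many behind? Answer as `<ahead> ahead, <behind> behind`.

10 ahead, 0 behind

Reachable from bc16f13: {03e3a67, 17e17eb, 1ce1da9, 22472c6, 2a70f8c, 3bdc9c7, 91b9786, b9a4069, bc16f13, dba9350, f6c8a1b}.
Reachable from dba9350: {dba9350}.
Only in bc16f13's history (ahead): {03e3a67, 17e17eb, 1ce1da9, 22472c6, 2a70f8c, 3bdc9c7, 91b9786, b9a4069, bc16f13, f6c8a1b} — 10.
Only in dba9350's history (behind): {} — 0.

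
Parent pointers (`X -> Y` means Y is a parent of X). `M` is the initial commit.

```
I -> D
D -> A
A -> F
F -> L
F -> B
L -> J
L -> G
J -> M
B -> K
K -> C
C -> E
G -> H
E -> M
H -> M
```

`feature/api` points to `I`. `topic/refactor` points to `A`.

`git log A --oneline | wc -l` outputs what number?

Walking parent pointers from A: reachable set = {A, B, C, E, F, G, H, J, K, L, M}.
That is 11 commits.

11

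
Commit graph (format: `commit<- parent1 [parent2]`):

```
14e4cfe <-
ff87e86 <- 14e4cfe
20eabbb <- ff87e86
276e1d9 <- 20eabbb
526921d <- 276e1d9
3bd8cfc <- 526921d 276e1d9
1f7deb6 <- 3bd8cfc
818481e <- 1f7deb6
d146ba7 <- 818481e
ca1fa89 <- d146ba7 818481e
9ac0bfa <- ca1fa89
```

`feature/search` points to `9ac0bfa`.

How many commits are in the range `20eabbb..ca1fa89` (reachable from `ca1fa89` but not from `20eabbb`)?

7

Reachable from ca1fa89: {14e4cfe, 1f7deb6, 20eabbb, 276e1d9, 3bd8cfc, 526921d, 818481e, ca1fa89, d146ba7, ff87e86}.
Reachable from 20eabbb: {14e4cfe, 20eabbb, ff87e86}.
In ca1fa89's history but not 20eabbb's: {1f7deb6, 276e1d9, 3bd8cfc, 526921d, 818481e, ca1fa89, d146ba7} — 7 commits.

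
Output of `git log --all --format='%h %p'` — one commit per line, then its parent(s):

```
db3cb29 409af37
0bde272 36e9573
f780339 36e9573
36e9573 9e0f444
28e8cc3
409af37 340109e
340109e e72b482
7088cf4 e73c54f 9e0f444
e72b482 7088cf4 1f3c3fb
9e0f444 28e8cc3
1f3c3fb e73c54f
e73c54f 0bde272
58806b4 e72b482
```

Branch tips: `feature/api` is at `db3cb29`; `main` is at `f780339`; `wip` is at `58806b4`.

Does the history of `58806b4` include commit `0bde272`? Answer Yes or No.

Ancestors of 58806b4 (commits reachable by following parents): {0bde272, 1f3c3fb, 28e8cc3, 36e9573, 58806b4, 7088cf4, 9e0f444, e72b482, e73c54f}.
0bde272 is in that set, so it is an ancestor of 58806b4.

Yes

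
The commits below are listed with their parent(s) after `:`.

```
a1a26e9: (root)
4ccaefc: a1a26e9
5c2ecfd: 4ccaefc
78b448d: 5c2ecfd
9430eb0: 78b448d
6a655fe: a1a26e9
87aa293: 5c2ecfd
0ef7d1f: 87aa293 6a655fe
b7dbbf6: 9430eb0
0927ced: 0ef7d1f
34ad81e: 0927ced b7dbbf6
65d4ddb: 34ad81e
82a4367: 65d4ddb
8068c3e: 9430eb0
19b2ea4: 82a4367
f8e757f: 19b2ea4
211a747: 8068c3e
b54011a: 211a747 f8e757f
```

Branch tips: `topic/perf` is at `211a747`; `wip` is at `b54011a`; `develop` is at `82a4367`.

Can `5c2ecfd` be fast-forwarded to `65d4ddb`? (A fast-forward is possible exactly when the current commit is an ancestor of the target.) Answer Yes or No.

A fast-forward from 5c2ecfd to 65d4ddb is possible iff 5c2ecfd is an ancestor of 65d4ddb.
Ancestors of 65d4ddb: {0927ced, 0ef7d1f, 34ad81e, 4ccaefc, 5c2ecfd, 65d4ddb, 6a655fe, 78b448d, 87aa293, 9430eb0, a1a26e9, b7dbbf6}.
5c2ecfd is among them, so fast-forward is possible.

Yes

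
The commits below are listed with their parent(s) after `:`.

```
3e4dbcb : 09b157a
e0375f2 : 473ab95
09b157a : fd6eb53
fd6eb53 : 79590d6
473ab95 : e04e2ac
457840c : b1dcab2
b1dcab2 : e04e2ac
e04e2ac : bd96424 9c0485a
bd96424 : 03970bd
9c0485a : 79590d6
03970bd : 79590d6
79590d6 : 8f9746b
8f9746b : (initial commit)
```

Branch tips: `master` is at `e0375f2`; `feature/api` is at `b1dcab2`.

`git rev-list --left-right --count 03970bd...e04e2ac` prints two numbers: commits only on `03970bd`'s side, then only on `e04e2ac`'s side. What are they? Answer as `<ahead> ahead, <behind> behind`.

Reachable from 03970bd: {03970bd, 79590d6, 8f9746b}.
Reachable from e04e2ac: {03970bd, 79590d6, 8f9746b, 9c0485a, bd96424, e04e2ac}.
Only in 03970bd's history (ahead): {} — 0.
Only in e04e2ac's history (behind): {9c0485a, bd96424, e04e2ac} — 3.

0 ahead, 3 behind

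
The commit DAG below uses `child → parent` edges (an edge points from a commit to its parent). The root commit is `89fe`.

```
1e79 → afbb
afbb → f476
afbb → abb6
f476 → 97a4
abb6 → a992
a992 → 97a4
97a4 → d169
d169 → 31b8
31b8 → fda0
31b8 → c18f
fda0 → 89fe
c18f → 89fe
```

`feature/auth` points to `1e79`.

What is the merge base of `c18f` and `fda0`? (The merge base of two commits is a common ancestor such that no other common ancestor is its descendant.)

89fe

Ancestors of c18f: {89fe, c18f}.
Ancestors of fda0: {89fe, fda0}.
Common ancestors: {89fe}.
The only common ancestor is 89fe, so it is the merge base.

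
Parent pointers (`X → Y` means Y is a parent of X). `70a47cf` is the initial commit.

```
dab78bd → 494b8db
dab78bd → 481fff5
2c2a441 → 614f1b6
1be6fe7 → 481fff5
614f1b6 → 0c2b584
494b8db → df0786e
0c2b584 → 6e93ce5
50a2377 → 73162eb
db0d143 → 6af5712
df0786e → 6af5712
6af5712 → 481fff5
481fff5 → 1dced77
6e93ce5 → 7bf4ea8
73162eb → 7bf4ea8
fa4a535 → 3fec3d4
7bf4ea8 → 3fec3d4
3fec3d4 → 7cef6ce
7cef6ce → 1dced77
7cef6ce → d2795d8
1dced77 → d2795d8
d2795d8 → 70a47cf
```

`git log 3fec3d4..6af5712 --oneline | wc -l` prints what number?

2

Reachable from 6af5712: {1dced77, 481fff5, 6af5712, 70a47cf, d2795d8}.
Reachable from 3fec3d4: {1dced77, 3fec3d4, 70a47cf, 7cef6ce, d2795d8}.
In 6af5712's history but not 3fec3d4's: {481fff5, 6af5712} — 2 commits.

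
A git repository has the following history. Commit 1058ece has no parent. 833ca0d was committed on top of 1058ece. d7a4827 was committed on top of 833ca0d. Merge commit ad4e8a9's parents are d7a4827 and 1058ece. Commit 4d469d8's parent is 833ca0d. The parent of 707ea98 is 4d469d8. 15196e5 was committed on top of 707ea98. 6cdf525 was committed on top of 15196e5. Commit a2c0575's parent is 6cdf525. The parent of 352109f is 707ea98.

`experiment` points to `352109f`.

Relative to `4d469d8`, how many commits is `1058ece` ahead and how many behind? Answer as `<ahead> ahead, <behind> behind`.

0 ahead, 2 behind

Reachable from 1058ece: {1058ece}.
Reachable from 4d469d8: {1058ece, 4d469d8, 833ca0d}.
Only in 1058ece's history (ahead): {} — 0.
Only in 4d469d8's history (behind): {4d469d8, 833ca0d} — 2.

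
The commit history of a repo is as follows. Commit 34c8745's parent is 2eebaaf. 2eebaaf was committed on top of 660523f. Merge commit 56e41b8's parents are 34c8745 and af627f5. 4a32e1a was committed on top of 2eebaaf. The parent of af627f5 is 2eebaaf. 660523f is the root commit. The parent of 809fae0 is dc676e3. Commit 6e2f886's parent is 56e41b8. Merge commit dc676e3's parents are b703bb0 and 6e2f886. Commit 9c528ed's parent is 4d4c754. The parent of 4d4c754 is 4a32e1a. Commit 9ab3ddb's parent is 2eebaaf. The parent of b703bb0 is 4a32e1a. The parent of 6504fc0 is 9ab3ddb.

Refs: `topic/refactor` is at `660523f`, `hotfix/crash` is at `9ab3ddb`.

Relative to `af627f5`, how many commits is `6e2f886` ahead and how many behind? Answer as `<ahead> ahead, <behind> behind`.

Reachable from 6e2f886: {2eebaaf, 34c8745, 56e41b8, 660523f, 6e2f886, af627f5}.
Reachable from af627f5: {2eebaaf, 660523f, af627f5}.
Only in 6e2f886's history (ahead): {34c8745, 56e41b8, 6e2f886} — 3.
Only in af627f5's history (behind): {} — 0.

3 ahead, 0 behind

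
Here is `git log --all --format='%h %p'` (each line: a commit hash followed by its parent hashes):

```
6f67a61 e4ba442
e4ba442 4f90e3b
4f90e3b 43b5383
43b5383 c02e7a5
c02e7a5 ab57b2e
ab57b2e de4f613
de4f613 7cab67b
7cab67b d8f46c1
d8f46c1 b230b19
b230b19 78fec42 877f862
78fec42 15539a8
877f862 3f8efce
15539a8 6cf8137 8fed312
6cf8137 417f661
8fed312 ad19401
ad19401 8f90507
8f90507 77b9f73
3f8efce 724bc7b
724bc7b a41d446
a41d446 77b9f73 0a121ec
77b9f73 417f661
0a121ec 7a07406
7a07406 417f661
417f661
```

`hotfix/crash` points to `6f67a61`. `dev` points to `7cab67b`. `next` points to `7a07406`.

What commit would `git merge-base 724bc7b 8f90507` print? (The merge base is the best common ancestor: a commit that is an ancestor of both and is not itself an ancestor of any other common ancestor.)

Ancestors of 724bc7b: {0a121ec, 417f661, 724bc7b, 77b9f73, 7a07406, a41d446}.
Ancestors of 8f90507: {417f661, 77b9f73, 8f90507}.
Common ancestors: {417f661, 77b9f73}.
Among these, 77b9f73 is not an ancestor of any other common ancestor — it is the merge base.

77b9f73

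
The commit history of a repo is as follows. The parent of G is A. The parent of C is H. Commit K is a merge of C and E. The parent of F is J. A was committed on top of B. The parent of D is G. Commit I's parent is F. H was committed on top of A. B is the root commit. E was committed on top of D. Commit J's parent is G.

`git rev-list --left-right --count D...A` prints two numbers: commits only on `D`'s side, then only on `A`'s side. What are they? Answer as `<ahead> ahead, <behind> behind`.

Reachable from D: {A, B, D, G}.
Reachable from A: {A, B}.
Only in D's history (ahead): {D, G} — 2.
Only in A's history (behind): {} — 0.

2 ahead, 0 behind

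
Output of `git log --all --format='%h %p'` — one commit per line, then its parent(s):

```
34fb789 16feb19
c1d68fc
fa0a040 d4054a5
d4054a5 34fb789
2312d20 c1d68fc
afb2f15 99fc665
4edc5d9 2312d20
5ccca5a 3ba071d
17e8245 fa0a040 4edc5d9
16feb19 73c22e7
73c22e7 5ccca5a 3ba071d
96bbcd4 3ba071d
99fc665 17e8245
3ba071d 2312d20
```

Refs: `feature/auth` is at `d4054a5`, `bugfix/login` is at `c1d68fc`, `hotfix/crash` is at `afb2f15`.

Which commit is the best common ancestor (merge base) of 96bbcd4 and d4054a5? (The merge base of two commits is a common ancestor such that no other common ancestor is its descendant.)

Ancestors of 96bbcd4: {2312d20, 3ba071d, 96bbcd4, c1d68fc}.
Ancestors of d4054a5: {16feb19, 2312d20, 34fb789, 3ba071d, 5ccca5a, 73c22e7, c1d68fc, d4054a5}.
Common ancestors: {2312d20, 3ba071d, c1d68fc}.
Among these, 3ba071d is not an ancestor of any other common ancestor — it is the merge base.

3ba071d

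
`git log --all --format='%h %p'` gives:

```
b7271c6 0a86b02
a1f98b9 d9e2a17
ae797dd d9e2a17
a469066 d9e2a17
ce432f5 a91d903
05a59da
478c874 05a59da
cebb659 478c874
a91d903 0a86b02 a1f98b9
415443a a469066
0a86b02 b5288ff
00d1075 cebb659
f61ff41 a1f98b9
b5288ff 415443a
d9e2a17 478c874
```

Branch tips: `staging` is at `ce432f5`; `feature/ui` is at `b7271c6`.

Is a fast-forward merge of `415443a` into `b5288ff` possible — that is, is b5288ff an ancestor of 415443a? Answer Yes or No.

No

A fast-forward from b5288ff to 415443a is possible iff b5288ff is an ancestor of 415443a.
Ancestors of 415443a: {05a59da, 415443a, 478c874, a469066, d9e2a17}.
b5288ff is not among them, so fast-forward is not possible.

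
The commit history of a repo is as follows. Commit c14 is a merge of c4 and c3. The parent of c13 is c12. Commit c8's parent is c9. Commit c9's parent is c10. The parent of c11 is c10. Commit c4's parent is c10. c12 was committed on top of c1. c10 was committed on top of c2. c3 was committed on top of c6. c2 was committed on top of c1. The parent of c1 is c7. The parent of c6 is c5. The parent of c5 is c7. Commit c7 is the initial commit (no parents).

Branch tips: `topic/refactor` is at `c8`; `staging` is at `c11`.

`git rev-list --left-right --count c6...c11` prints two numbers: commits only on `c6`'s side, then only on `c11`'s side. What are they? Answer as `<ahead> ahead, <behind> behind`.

Reachable from c6: {c5, c6, c7}.
Reachable from c11: {c1, c10, c11, c2, c7}.
Only in c6's history (ahead): {c5, c6} — 2.
Only in c11's history (behind): {c1, c10, c11, c2} — 4.

2 ahead, 4 behind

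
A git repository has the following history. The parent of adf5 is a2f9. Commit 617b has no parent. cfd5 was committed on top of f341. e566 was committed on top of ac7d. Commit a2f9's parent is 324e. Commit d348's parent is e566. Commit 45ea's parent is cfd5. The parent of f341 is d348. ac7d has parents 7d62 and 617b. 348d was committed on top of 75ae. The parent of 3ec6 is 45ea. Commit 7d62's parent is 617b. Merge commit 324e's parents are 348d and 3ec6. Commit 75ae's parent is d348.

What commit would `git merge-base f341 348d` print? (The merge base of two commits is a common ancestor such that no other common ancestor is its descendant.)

d348

Ancestors of f341: {617b, 7d62, ac7d, d348, e566, f341}.
Ancestors of 348d: {348d, 617b, 75ae, 7d62, ac7d, d348, e566}.
Common ancestors: {617b, 7d62, ac7d, d348, e566}.
Among these, d348 is not an ancestor of any other common ancestor — it is the merge base.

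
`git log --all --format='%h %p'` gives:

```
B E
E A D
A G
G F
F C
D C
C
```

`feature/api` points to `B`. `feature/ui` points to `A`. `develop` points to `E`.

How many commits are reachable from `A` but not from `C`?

3

Reachable from A: {A, C, F, G}.
Reachable from C: {C}.
In A's history but not C's: {A, F, G} — 3 commits.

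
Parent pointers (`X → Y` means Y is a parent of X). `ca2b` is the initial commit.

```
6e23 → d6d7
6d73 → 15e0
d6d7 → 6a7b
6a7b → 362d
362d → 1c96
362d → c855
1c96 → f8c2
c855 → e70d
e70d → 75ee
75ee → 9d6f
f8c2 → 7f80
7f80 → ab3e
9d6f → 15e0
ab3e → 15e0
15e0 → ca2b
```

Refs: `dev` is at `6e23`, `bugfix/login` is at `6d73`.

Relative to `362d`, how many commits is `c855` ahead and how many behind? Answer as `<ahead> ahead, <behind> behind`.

0 ahead, 5 behind

Reachable from c855: {15e0, 75ee, 9d6f, c855, ca2b, e70d}.
Reachable from 362d: {15e0, 1c96, 362d, 75ee, 7f80, 9d6f, ab3e, c855, ca2b, e70d, f8c2}.
Only in c855's history (ahead): {} — 0.
Only in 362d's history (behind): {1c96, 362d, 7f80, ab3e, f8c2} — 5.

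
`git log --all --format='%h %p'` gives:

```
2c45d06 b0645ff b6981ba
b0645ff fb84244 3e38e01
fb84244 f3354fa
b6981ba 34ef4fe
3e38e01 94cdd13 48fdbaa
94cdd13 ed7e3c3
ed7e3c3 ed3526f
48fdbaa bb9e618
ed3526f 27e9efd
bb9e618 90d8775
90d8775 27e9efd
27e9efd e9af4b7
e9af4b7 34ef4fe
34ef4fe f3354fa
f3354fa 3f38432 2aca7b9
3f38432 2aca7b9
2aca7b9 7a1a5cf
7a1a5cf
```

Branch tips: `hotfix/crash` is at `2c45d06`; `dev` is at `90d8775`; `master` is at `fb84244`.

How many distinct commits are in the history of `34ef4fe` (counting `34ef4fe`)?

Walking parent pointers from 34ef4fe: reachable set = {2aca7b9, 34ef4fe, 3f38432, 7a1a5cf, f3354fa}.
That is 5 commits.

5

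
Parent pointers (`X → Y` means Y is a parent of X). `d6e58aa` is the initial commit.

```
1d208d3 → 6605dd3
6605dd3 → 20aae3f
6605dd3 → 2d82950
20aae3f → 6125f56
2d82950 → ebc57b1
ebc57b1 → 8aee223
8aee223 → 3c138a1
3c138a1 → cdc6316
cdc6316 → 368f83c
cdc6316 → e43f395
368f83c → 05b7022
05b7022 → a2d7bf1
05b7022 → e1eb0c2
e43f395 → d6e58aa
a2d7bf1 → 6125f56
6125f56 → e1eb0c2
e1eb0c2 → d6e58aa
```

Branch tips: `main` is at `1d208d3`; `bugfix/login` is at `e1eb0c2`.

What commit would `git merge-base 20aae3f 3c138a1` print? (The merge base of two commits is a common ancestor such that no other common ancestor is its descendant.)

Ancestors of 20aae3f: {20aae3f, 6125f56, d6e58aa, e1eb0c2}.
Ancestors of 3c138a1: {05b7022, 368f83c, 3c138a1, 6125f56, a2d7bf1, cdc6316, d6e58aa, e1eb0c2, e43f395}.
Common ancestors: {6125f56, d6e58aa, e1eb0c2}.
Among these, 6125f56 is not an ancestor of any other common ancestor — it is the merge base.

6125f56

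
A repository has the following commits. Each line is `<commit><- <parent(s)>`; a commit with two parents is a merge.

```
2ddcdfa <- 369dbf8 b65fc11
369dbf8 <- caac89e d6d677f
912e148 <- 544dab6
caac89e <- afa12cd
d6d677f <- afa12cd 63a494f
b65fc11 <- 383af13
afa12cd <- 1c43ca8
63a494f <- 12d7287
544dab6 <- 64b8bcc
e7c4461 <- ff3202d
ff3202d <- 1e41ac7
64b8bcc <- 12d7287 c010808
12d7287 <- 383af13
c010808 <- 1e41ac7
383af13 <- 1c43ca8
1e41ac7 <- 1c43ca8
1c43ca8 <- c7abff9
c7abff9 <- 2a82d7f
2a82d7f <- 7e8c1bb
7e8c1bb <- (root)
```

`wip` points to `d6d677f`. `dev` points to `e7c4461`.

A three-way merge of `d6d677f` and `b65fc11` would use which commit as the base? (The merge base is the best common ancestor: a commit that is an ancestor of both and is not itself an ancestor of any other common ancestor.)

383af13

Ancestors of d6d677f: {12d7287, 1c43ca8, 2a82d7f, 383af13, 63a494f, 7e8c1bb, afa12cd, c7abff9, d6d677f}.
Ancestors of b65fc11: {1c43ca8, 2a82d7f, 383af13, 7e8c1bb, b65fc11, c7abff9}.
Common ancestors: {1c43ca8, 2a82d7f, 383af13, 7e8c1bb, c7abff9}.
Among these, 383af13 is not an ancestor of any other common ancestor — it is the merge base.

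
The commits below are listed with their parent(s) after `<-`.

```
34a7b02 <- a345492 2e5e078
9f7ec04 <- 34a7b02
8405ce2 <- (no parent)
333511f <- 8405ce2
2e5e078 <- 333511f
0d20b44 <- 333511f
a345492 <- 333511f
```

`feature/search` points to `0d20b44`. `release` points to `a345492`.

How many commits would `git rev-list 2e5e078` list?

3

Walking parent pointers from 2e5e078: reachable set = {2e5e078, 333511f, 8405ce2}.
That is 3 commits.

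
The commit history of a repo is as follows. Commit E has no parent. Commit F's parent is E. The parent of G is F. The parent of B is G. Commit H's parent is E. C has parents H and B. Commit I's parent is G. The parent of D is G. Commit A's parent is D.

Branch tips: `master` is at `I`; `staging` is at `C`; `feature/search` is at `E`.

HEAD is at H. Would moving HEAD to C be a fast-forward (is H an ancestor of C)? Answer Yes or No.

A fast-forward from H to C is possible iff H is an ancestor of C.
Ancestors of C: {B, C, E, F, G, H}.
H is among them, so fast-forward is possible.

Yes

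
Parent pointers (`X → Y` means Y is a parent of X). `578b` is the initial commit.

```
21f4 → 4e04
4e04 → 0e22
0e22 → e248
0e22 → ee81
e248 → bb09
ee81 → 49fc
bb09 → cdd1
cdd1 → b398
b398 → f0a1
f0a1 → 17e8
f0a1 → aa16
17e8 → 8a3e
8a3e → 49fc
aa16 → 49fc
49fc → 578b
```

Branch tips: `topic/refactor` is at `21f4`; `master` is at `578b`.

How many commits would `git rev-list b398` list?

7

Walking parent pointers from b398: reachable set = {17e8, 49fc, 578b, 8a3e, aa16, b398, f0a1}.
That is 7 commits.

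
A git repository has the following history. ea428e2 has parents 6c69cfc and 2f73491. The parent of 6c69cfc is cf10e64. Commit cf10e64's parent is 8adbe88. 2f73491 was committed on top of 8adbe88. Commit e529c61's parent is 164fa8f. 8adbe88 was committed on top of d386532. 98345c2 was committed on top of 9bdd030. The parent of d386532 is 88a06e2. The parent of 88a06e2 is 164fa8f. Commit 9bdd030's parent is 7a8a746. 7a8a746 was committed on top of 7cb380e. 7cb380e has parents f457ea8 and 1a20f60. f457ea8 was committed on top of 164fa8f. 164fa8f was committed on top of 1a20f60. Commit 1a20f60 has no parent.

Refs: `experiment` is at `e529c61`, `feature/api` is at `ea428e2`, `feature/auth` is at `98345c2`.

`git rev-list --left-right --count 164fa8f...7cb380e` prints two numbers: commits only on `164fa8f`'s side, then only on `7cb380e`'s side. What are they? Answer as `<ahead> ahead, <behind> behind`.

Reachable from 164fa8f: {164fa8f, 1a20f60}.
Reachable from 7cb380e: {164fa8f, 1a20f60, 7cb380e, f457ea8}.
Only in 164fa8f's history (ahead): {} — 0.
Only in 7cb380e's history (behind): {7cb380e, f457ea8} — 2.

0 ahead, 2 behind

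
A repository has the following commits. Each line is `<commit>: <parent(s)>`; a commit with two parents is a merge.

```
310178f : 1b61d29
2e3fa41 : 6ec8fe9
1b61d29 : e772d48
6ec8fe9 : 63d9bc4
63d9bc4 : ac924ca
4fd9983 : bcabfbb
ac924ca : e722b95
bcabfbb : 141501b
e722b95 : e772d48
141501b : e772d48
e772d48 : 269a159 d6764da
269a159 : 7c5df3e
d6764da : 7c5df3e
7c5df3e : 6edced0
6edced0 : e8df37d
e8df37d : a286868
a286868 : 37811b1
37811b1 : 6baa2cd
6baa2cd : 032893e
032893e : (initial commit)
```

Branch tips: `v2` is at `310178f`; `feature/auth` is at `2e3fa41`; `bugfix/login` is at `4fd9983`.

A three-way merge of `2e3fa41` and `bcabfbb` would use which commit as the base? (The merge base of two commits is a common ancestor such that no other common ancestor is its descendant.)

e772d48

Ancestors of 2e3fa41: {032893e, 269a159, 2e3fa41, 37811b1, 63d9bc4, 6baa2cd, 6ec8fe9, 6edced0, 7c5df3e, a286868, ac924ca, d6764da, e722b95, e772d48, e8df37d}.
Ancestors of bcabfbb: {032893e, 141501b, 269a159, 37811b1, 6baa2cd, 6edced0, 7c5df3e, a286868, bcabfbb, d6764da, e772d48, e8df37d}.
Common ancestors: {032893e, 269a159, 37811b1, 6baa2cd, 6edced0, 7c5df3e, a286868, d6764da, e772d48, e8df37d}.
Among these, e772d48 is not an ancestor of any other common ancestor — it is the merge base.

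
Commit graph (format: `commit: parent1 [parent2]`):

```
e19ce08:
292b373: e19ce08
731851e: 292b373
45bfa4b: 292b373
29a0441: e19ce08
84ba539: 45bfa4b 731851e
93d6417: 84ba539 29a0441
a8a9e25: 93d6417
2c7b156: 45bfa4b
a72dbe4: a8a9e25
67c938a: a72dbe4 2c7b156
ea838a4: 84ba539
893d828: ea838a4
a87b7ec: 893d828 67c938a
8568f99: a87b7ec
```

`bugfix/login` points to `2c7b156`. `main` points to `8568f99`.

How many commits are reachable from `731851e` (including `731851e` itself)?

3

Walking parent pointers from 731851e: reachable set = {292b373, 731851e, e19ce08}.
That is 3 commits.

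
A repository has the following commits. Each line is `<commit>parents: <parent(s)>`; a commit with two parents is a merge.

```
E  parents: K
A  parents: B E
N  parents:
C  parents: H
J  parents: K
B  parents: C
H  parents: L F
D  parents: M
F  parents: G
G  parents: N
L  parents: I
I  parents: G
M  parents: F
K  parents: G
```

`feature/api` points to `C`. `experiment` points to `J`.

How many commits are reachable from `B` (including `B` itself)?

8

Walking parent pointers from B: reachable set = {B, C, F, G, H, I, L, N}.
That is 8 commits.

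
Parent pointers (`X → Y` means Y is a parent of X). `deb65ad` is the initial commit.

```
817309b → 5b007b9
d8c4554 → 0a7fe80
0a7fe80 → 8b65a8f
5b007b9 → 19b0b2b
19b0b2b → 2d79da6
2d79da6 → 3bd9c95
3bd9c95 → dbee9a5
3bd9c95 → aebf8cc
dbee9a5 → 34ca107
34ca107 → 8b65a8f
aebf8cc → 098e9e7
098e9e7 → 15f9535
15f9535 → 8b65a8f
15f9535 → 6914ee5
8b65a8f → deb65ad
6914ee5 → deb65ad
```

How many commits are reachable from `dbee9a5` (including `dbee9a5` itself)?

Walking parent pointers from dbee9a5: reachable set = {34ca107, 8b65a8f, dbee9a5, deb65ad}.
That is 4 commits.

4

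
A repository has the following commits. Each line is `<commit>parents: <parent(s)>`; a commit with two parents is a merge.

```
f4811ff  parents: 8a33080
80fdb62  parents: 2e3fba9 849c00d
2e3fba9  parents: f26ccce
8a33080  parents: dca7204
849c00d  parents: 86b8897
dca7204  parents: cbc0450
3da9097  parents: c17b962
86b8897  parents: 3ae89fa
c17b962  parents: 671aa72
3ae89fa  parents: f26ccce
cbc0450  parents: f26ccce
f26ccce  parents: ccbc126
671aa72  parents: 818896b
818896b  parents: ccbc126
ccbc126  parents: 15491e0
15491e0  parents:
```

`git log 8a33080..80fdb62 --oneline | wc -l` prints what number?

Reachable from 80fdb62: {15491e0, 2e3fba9, 3ae89fa, 80fdb62, 849c00d, 86b8897, ccbc126, f26ccce}.
Reachable from 8a33080: {15491e0, 8a33080, cbc0450, ccbc126, dca7204, f26ccce}.
In 80fdb62's history but not 8a33080's: {2e3fba9, 3ae89fa, 80fdb62, 849c00d, 86b8897} — 5 commits.

5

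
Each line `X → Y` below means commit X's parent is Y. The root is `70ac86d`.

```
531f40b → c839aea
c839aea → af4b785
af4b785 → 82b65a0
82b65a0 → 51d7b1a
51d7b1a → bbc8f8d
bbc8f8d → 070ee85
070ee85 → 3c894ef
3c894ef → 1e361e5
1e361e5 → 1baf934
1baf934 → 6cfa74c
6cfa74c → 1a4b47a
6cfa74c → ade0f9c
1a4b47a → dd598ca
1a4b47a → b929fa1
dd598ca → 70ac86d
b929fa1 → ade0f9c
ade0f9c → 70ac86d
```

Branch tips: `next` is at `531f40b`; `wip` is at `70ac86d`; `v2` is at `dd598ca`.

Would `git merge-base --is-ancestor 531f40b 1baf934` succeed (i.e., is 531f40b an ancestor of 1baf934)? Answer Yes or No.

Ancestors of 1baf934: {1a4b47a, 1baf934, 6cfa74c, 70ac86d, ade0f9c, b929fa1, dd598ca}.
531f40b is not in that set, so it is not an ancestor of 1baf934.

No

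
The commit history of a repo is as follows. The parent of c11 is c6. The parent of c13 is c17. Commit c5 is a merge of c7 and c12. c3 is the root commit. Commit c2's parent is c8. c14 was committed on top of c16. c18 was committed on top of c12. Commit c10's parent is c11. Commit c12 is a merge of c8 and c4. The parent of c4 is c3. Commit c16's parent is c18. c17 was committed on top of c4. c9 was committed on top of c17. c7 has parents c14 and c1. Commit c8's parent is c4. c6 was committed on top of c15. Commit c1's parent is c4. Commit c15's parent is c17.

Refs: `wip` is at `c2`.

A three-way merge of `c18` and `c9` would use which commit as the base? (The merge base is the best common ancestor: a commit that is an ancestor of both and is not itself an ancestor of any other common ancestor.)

Ancestors of c18: {c12, c18, c3, c4, c8}.
Ancestors of c9: {c17, c3, c4, c9}.
Common ancestors: {c3, c4}.
Among these, c4 is not an ancestor of any other common ancestor — it is the merge base.

c4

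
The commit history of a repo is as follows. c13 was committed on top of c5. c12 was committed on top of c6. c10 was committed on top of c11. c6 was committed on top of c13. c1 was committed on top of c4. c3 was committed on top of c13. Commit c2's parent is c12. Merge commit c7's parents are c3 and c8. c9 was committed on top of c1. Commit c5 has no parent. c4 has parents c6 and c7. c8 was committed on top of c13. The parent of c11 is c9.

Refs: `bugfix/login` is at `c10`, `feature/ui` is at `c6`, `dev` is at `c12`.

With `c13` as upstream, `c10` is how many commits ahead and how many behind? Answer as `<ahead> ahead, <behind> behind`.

Reachable from c10: {c1, c10, c11, c13, c3, c4, c5, c6, c7, c8, c9}.
Reachable from c13: {c13, c5}.
Only in c10's history (ahead): {c1, c10, c11, c3, c4, c6, c7, c8, c9} — 9.
Only in c13's history (behind): {} — 0.

9 ahead, 0 behind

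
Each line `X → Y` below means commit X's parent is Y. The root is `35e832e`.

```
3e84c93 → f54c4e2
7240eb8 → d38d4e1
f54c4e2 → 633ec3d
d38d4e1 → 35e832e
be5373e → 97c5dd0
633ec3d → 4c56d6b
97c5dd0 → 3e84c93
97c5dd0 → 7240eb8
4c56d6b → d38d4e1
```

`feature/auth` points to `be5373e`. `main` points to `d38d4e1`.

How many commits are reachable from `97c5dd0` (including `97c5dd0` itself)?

8

Walking parent pointers from 97c5dd0: reachable set = {35e832e, 3e84c93, 4c56d6b, 633ec3d, 7240eb8, 97c5dd0, d38d4e1, f54c4e2}.
That is 8 commits.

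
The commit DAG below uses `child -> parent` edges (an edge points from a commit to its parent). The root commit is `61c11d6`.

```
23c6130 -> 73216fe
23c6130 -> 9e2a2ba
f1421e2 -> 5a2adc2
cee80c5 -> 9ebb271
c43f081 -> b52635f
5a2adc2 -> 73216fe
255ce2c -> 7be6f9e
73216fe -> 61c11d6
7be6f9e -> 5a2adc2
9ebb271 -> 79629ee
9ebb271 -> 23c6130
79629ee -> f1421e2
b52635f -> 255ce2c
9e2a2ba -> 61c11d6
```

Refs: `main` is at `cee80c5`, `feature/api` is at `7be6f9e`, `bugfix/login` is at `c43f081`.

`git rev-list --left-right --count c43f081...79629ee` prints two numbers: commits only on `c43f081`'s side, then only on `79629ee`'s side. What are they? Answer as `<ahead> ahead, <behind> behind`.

Reachable from c43f081: {255ce2c, 5a2adc2, 61c11d6, 73216fe, 7be6f9e, b52635f, c43f081}.
Reachable from 79629ee: {5a2adc2, 61c11d6, 73216fe, 79629ee, f1421e2}.
Only in c43f081's history (ahead): {255ce2c, 7be6f9e, b52635f, c43f081} — 4.
Only in 79629ee's history (behind): {79629ee, f1421e2} — 2.

4 ahead, 2 behind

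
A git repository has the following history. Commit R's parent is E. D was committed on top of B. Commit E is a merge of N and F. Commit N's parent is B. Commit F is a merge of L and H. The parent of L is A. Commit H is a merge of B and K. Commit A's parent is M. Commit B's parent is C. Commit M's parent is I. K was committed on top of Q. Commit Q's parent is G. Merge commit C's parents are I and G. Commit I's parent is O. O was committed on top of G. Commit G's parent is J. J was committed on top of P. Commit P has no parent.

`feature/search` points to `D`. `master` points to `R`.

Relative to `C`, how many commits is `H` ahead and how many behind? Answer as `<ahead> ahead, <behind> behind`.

4 ahead, 0 behind

Reachable from H: {B, C, G, H, I, J, K, O, P, Q}.
Reachable from C: {C, G, I, J, O, P}.
Only in H's history (ahead): {B, H, K, Q} — 4.
Only in C's history (behind): {} — 0.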